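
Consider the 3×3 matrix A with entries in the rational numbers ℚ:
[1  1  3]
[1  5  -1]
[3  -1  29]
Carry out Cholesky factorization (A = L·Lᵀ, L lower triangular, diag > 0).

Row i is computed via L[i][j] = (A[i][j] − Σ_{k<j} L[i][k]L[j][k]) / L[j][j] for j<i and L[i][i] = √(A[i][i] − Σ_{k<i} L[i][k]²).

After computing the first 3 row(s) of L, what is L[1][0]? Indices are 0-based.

L[1][0] = 1

Step 1: L[0][0] = √(1) = 1.
  L[1][0] = (1) / L[0][0] = 1.
Step 2: L[1][1] = √(4) = 2.
  L[2][0] = (3) / L[0][0] = 3.
  L[2][1] = (-4) / L[1][1] = -2.
Step 3: L[2][2] = √(16) = 4.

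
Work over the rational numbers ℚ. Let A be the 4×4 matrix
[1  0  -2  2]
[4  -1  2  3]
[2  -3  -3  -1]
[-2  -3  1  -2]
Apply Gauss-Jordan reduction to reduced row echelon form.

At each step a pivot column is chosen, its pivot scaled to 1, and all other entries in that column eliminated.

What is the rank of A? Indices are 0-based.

step 1: normalize row 0 (÷1) = (1, 0, -2, 2)
  row 1: subtract 4×row0 = (0, -1, 10, -5)
  row 2: subtract 2×row0 = (0, -3, 1, -5)
  row 3: subtract -2×row0 = (0, -3, -3, 2)
step 2: normalize row 1 (÷-1) = (0, 1, -10, 5)
  row 2: subtract -3×row1 = (0, 0, -29, 10)
  row 3: subtract -3×row1 = (0, 0, -33, 17)
step 3: normalize row 2 (÷-29) = (0, 0, 1, -10/29)
  row 0: subtract -2×row2 = (1, 0, 0, 38/29)
  row 1: subtract -10×row2 = (0, 1, 0, 45/29)
  row 3: subtract -33×row2 = (0, 0, 0, 163/29)
step 4: normalize row 3 (÷163/29) = (0, 0, 0, 1)
  row 0: subtract 38/29×row3 = (1, 0, 0, 0)
  row 1: subtract 45/29×row3 = (0, 1, 0, 0)
  row 2: subtract -10/29×row3 = (0, 0, 1, 0)

rank = 4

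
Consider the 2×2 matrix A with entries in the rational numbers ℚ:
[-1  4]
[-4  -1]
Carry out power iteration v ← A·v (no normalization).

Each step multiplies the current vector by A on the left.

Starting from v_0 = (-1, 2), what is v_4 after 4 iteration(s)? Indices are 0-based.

v_0 = (-1, 2).
v_1 = A·v_0 = (9, 2).
v_2 = A·v_1 = (-1, -38).
v_3 = A·v_2 = (-151, 42).
v_4 = A·v_3 = (319, 562).

v_4 = (319, 562)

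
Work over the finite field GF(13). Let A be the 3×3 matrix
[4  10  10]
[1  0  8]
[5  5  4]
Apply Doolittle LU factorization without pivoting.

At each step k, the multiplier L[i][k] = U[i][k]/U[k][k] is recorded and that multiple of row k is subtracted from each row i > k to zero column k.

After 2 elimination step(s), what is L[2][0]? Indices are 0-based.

L[2][0] = 11

Step 1: pivot at (0,0) is 4.
  row1 ← row1 − (10)·row0  ⇒  L[1][0]=10, U row1=(0, 4, 12)
  row2 ← row2 − (11)·row0  ⇒  L[2][0]=11, U row2=(0, 12, 11)
Step 2: pivot at (1,1) is 4.
  row2 ← row2 − (3)·row1  ⇒  L[2][1]=3, U row2=(0, 0, 1)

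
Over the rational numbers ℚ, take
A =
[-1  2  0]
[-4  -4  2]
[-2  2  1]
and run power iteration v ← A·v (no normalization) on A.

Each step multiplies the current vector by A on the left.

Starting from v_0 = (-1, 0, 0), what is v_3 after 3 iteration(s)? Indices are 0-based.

v_3 = (-39, 52, -38)

v_0 = (-1, 0, 0).
v_1 = A·v_0 = (1, 4, 2).
v_2 = A·v_1 = (7, -16, 8).
v_3 = A·v_2 = (-39, 52, -38).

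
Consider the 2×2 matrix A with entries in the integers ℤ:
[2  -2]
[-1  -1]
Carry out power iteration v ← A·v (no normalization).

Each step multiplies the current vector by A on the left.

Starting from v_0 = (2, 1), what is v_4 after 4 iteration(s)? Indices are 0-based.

v_4 = (58, -7)

v_0 = (2, 1).
v_1 = A·v_0 = (2, -3).
v_2 = A·v_1 = (10, 1).
v_3 = A·v_2 = (18, -11).
v_4 = A·v_3 = (58, -7).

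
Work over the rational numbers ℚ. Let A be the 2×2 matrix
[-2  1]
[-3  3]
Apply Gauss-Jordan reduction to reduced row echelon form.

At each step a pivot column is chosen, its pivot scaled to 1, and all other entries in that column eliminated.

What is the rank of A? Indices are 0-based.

rank = 2

[1] R0 /= -2  ⇒  (1, -1/2)
     R1 -= -3·R0  ⇒  (0, 3/2)
[2] R1 /= 3/2  ⇒  (0, 1)
     R0 -= -1/2·R1  ⇒  (1, 0)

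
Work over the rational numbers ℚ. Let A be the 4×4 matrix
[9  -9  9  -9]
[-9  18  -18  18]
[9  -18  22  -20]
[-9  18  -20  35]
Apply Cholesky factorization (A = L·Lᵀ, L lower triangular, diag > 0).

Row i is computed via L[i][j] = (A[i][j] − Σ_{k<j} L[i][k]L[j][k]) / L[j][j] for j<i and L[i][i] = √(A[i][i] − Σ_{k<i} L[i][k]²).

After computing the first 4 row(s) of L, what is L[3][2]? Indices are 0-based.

Step 1: L[0][0] = √(9) = 3.
  L[1][0] = (-9) / L[0][0] = -3.
Step 2: L[1][1] = √(9) = 3.
  L[2][0] = (9) / L[0][0] = 3.
  L[2][1] = (-9) / L[1][1] = -3.
Step 3: L[2][2] = √(4) = 2.
  L[3][0] = (-9) / L[0][0] = -3.
  L[3][1] = (9) / L[1][1] = 3.
  L[3][2] = (-2) / L[2][2] = -1.
Step 4: L[3][3] = √(16) = 4.

L[3][2] = -1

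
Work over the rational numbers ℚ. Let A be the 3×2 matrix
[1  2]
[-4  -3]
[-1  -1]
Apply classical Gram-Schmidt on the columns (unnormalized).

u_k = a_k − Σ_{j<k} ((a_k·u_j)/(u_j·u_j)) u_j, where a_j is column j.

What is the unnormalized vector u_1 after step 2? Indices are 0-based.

Step 1: u_0 = a_0 = (1, -4, -1).
Step 2: u_1 = a_1 − (5/6)·u_0 = (7/6, 1/3, -1/6).

u_1 = (7/6, 1/3, -1/6)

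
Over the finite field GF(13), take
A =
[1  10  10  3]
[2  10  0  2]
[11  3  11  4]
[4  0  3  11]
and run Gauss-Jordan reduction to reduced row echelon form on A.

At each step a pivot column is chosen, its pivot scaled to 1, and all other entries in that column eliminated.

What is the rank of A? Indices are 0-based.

[1] R0 /= 1  ⇒  (1, 10, 10, 3)
     R1 -= 2·R0  ⇒  (0, 3, 6, 9)
     R2 -= 11·R0  ⇒  (0, 10, 5, 10)
     R3 -= 4·R0  ⇒  (0, 12, 2, 12)
[2] R1 /= 3  ⇒  (0, 1, 2, 3)
     R0 -= 10·R1  ⇒  (1, 0, 3, 12)
     R2 -= 10·R1  ⇒  (0, 0, 11, 6)
     R3 -= 12·R1  ⇒  (0, 0, 4, 2)
[3] R2 /= 11  ⇒  (0, 0, 1, 10)
     R0 -= 3·R2  ⇒  (1, 0, 0, 8)
     R1 -= 2·R2  ⇒  (0, 1, 0, 9)
     R3 -= 4·R2  ⇒  (0, 0, 0, 1)
[4] R3 /= 1  ⇒  (0, 0, 0, 1)
     R0 -= 8·R3  ⇒  (1, 0, 0, 0)
     R1 -= 9·R3  ⇒  (0, 1, 0, 0)
     R2 -= 10·R3  ⇒  (0, 0, 1, 0)

rank = 4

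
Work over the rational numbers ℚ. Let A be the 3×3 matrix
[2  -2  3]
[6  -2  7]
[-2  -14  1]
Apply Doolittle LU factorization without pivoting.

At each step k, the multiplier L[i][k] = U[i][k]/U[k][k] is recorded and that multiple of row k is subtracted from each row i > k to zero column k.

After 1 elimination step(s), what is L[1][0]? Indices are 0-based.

k=0: U[0][0]=2
  eliminate (1,0): mult=3, new row 1: (0, 4, -2); set L[1][0]=3
  eliminate (2,0): mult=-1, new row 2: (0, -16, 4); set L[2][0]=-1

L[1][0] = 3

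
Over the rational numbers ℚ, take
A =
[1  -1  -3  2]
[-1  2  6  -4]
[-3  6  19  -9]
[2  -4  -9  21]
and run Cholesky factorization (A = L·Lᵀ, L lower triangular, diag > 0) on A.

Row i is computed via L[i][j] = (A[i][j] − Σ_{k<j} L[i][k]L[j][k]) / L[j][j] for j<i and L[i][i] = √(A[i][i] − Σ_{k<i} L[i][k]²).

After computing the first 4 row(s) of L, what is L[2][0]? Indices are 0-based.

L[2][0] = -3

Step 1: L[0][0] = √(1) = 1.
  L[1][0] = (-1) / L[0][0] = -1.
Step 2: L[1][1] = √(1) = 1.
  L[2][0] = (-3) / L[0][0] = -3.
  L[2][1] = (3) / L[1][1] = 3.
Step 3: L[2][2] = √(1) = 1.
  L[3][0] = (2) / L[0][0] = 2.
  L[3][1] = (-2) / L[1][1] = -2.
  L[3][2] = (3) / L[2][2] = 3.
Step 4: L[3][3] = √(4) = 2.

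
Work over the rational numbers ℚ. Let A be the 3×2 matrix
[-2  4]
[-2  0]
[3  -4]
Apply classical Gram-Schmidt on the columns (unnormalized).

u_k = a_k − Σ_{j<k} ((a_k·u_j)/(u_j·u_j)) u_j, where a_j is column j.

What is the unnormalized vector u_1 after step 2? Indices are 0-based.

u_1 = (28/17, -40/17, -8/17)

Step 1: u_0 = a_0 = (-2, -2, 3).
Step 2: u_1 = a_1 − (-20/17)·u_0 = (28/17, -40/17, -8/17).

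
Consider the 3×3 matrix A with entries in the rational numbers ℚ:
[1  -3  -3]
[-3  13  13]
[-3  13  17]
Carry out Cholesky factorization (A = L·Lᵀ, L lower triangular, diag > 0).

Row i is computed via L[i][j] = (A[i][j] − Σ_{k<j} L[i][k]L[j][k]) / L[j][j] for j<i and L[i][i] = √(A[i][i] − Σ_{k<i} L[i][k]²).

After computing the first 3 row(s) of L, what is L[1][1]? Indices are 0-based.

L[1][1] = 2

Step 1: L[0][0] = √(1) = 1.
  L[1][0] = (-3) / L[0][0] = -3.
Step 2: L[1][1] = √(4) = 2.
  L[2][0] = (-3) / L[0][0] = -3.
  L[2][1] = (4) / L[1][1] = 2.
Step 3: L[2][2] = √(4) = 2.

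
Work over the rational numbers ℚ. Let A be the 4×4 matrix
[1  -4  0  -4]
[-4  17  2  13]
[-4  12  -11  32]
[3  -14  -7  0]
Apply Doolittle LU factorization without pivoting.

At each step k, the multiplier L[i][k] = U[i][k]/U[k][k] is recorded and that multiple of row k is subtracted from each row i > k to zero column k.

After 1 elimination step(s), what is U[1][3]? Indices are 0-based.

[col 0] pivot 1
  R1 -= -4*R0 → (0, 1, 2, -3)  (L[1][0] := -4)
  R2 -= -4*R0 → (0, -4, -11, 16)  (L[2][0] := -4)
  R3 -= 3*R0 → (0, -2, -7, 12)  (L[3][0] := 3)

U[1][3] = -3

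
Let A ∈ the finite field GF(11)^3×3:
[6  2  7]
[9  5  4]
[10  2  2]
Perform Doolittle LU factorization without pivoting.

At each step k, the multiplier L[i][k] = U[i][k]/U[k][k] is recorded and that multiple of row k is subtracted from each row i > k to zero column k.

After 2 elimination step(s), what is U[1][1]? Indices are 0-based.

U[1][1] = 2

Step 1: pivot at (0,0) is 6.
  row1 ← row1 − (7)·row0  ⇒  L[1][0]=7, U row1=(0, 2, 10)
  row2 ← row2 − (9)·row0  ⇒  L[2][0]=9, U row2=(0, 6, 5)
Step 2: pivot at (1,1) is 2.
  row2 ← row2 − (3)·row1  ⇒  L[2][1]=3, U row2=(0, 0, 8)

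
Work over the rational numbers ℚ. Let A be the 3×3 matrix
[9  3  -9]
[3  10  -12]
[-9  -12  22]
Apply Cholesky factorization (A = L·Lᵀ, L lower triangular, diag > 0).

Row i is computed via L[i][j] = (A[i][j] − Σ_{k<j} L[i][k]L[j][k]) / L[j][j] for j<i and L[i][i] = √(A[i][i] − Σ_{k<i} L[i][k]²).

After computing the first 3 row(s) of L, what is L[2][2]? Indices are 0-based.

Step 1: L[0][0] = √(9) = 3.
  L[1][0] = (3) / L[0][0] = 1.
Step 2: L[1][1] = √(9) = 3.
  L[2][0] = (-9) / L[0][0] = -3.
  L[2][1] = (-9) / L[1][1] = -3.
Step 3: L[2][2] = √(4) = 2.

L[2][2] = 2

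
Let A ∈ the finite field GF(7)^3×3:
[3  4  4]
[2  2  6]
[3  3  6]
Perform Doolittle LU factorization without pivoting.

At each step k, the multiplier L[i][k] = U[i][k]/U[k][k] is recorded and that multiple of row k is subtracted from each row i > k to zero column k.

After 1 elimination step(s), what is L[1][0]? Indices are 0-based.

k=0: U[0][0]=3
  eliminate (1,0): mult=3, new row 1: (0, 4, 1); set L[1][0]=3
  eliminate (2,0): mult=1, new row 2: (0, 6, 2); set L[2][0]=1

L[1][0] = 3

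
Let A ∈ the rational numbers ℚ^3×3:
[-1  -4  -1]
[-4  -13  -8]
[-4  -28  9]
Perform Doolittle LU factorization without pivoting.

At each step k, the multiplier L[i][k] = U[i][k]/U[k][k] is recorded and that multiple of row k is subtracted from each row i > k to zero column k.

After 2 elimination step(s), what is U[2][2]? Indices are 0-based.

U[2][2] = -3

k=0: U[0][0]=-1
  eliminate (1,0): mult=4, new row 1: (0, 3, -4); set L[1][0]=4
  eliminate (2,0): mult=4, new row 2: (0, -12, 13); set L[2][0]=4
k=1: U[1][1]=3
  eliminate (2,1): mult=-4, new row 2: (0, 0, -3); set L[2][1]=-4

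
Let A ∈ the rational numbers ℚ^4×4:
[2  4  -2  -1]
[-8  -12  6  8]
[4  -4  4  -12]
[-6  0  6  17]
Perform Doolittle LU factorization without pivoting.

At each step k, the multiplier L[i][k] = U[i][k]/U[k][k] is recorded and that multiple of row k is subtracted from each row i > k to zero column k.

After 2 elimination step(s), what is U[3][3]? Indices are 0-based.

[col 0] pivot 2
  R1 -= -4*R0 → (0, 4, -2, 4)  (L[1][0] := -4)
  R2 -= 2*R0 → (0, -12, 8, -10)  (L[2][0] := 2)
  R3 -= -3*R0 → (0, 12, 0, 14)  (L[3][0] := -3)
[col 1] pivot 4
  R2 -= -3*R1 → (0, 0, 2, 2)  (L[2][1] := -3)
  R3 -= 3*R1 → (0, 0, 6, 2)  (L[3][1] := 3)

U[3][3] = 2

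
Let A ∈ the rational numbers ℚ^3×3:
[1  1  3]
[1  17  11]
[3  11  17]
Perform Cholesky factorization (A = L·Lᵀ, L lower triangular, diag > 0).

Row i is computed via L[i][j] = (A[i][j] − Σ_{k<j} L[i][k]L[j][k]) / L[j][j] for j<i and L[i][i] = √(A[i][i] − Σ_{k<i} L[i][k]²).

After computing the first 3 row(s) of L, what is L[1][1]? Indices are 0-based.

L[1][1] = 4

Step 1: L[0][0] = √(1) = 1.
  L[1][0] = (1) / L[0][0] = 1.
Step 2: L[1][1] = √(16) = 4.
  L[2][0] = (3) / L[0][0] = 3.
  L[2][1] = (8) / L[1][1] = 2.
Step 3: L[2][2] = √(4) = 2.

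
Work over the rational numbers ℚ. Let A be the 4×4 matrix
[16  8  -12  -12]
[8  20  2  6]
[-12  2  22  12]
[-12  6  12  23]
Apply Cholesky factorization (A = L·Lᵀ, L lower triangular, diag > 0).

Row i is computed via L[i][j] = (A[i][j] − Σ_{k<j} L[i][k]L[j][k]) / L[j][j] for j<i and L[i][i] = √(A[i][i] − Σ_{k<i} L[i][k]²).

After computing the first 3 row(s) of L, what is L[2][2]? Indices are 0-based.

Step 1: L[0][0] = √(16) = 4.
  L[1][0] = (8) / L[0][0] = 2.
Step 2: L[1][1] = √(16) = 4.
  L[2][0] = (-12) / L[0][0] = -3.
  L[2][1] = (8) / L[1][1] = 2.
Step 3: L[2][2] = √(9) = 3.

L[2][2] = 3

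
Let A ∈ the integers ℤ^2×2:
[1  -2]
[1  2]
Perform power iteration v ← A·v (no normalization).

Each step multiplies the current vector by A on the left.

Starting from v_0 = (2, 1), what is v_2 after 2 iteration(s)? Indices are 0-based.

v_2 = (-8, 8)

v_0 = (2, 1).
v_1 = A·v_0 = (0, 4).
v_2 = A·v_1 = (-8, 8).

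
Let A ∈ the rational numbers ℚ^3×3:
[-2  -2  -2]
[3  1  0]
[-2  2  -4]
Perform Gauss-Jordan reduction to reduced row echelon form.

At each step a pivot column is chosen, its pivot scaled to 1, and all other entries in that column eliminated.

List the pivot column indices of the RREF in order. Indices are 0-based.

pivot(0,0)=-2: scale R0 → (1, 1, 1)
  clear (1,0): R1 −= (3)R0 → (0, -2, -3)
  clear (2,0): R2 −= (-2)R0 → (0, 4, -2)
pivot(1,1)=-2: scale R1 → (0, 1, 3/2)
  clear (0,1): R0 −= (1)R1 → (1, 0, -1/2)
  clear (2,1): R2 −= (4)R1 → (0, 0, -8)
pivot(2,2)=-8: scale R2 → (0, 0, 1)
  clear (0,2): R0 −= (-1/2)R2 → (1, 0, 0)
  clear (1,2): R1 −= (3/2)R2 → (0, 1, 0)

pivot columns: 0, 1, 2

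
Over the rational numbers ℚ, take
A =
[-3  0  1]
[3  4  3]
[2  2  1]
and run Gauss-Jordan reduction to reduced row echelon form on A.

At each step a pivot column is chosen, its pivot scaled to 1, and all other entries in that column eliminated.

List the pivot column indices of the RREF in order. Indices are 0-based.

pivot(0,0)=-3: scale R0 → (1, 0, -1/3)
  clear (1,0): R1 −= (3)R0 → (0, 4, 4)
  clear (2,0): R2 −= (2)R0 → (0, 2, 5/3)
pivot(1,1)=4: scale R1 → (0, 1, 1)
  clear (2,1): R2 −= (2)R1 → (0, 0, -1/3)
pivot(2,2)=-1/3: scale R2 → (0, 0, 1)
  clear (0,2): R0 −= (-1/3)R2 → (1, 0, 0)
  clear (1,2): R1 −= (1)R2 → (0, 1, 0)

pivot columns: 0, 1, 2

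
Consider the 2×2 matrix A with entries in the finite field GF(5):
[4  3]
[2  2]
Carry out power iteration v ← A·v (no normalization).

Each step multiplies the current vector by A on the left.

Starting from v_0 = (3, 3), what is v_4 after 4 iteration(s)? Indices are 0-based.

v_4 = (3, 0)

v_0 = (3, 3).
v_1 = A·v_0 = (1, 2).
v_2 = A·v_1 = (0, 1).
v_3 = A·v_2 = (3, 2).
v_4 = A·v_3 = (3, 0).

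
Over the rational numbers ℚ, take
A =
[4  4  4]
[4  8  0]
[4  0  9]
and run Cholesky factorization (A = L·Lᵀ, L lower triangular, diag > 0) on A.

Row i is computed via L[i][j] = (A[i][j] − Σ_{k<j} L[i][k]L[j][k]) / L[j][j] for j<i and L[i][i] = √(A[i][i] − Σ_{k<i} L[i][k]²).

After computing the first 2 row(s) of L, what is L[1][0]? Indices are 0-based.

Step 1: L[0][0] = √(4) = 2.
  L[1][0] = (4) / L[0][0] = 2.
Step 2: L[1][1] = √(4) = 2.

L[1][0] = 2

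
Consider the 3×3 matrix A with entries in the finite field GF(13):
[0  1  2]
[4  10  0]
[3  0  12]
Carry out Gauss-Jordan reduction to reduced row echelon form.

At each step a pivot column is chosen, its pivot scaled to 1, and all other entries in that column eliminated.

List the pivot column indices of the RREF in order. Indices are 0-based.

pivot columns: 0, 1, 2

step 1: exchange rows 0,1
step 1: normalize row 0 (÷4) = (1, 9, 0)
  row 2: subtract 3×row0 = (0, 12, 12)
step 2: normalize row 1 (÷1) = (0, 1, 2)
  row 0: subtract 9×row1 = (1, 0, 8)
  row 2: subtract 12×row1 = (0, 0, 1)
step 3: normalize row 2 (÷1) = (0, 0, 1)
  row 0: subtract 8×row2 = (1, 0, 0)
  row 1: subtract 2×row2 = (0, 1, 0)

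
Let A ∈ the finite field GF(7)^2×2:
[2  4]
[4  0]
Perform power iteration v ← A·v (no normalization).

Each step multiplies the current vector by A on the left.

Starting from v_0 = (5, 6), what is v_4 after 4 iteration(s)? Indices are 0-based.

v_4 = (2, 0)

v_0 = (5, 6).
v_1 = A·v_0 = (6, 6).
v_2 = A·v_1 = (1, 3).
v_3 = A·v_2 = (0, 4).
v_4 = A·v_3 = (2, 0).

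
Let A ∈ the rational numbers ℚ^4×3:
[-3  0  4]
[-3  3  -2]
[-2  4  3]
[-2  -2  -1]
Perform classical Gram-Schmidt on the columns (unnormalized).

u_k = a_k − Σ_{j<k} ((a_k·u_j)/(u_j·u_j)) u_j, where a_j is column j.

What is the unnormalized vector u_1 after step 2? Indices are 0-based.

u_1 = (-3/2, 3/2, 3, -3)

Step 1: u_0 = a_0 = (-3, -3, -2, -2).
Step 2: u_1 = a_1 − (-1/2)·u_0 = (-3/2, 3/2, 3, -3).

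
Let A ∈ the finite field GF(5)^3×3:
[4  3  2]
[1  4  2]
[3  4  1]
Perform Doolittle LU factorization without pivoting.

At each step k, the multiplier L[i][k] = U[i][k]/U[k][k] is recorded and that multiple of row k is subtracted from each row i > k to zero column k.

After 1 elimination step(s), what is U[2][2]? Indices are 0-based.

k=0: U[0][0]=4
  eliminate (1,0): mult=4, new row 1: (0, 2, 4); set L[1][0]=4
  eliminate (2,0): mult=2, new row 2: (0, 3, 2); set L[2][0]=2

U[2][2] = 2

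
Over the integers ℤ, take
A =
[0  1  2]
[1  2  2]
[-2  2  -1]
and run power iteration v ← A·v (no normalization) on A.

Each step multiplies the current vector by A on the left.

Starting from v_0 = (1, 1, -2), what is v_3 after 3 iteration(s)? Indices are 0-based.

v_3 = (3, 5, -10)

v_0 = (1, 1, -2).
v_1 = A·v_0 = (-3, -1, 2).
v_2 = A·v_1 = (3, -1, 2).
v_3 = A·v_2 = (3, 5, -10).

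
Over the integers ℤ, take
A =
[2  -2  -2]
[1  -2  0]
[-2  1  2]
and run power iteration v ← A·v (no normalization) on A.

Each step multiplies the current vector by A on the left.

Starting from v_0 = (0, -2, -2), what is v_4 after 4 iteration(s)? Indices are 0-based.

v_0 = (0, -2, -2).
v_1 = A·v_0 = (8, 4, -6).
v_2 = A·v_1 = (20, 0, -24).
v_3 = A·v_2 = (88, 20, -88).
v_4 = A·v_3 = (312, 48, -332).

v_4 = (312, 48, -332)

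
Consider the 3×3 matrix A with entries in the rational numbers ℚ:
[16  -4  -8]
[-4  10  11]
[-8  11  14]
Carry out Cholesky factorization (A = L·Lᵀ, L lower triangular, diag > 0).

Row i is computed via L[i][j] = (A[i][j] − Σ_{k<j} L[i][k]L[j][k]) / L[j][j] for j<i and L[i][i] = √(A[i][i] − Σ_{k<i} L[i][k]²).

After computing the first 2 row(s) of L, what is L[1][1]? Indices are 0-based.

Step 1: L[0][0] = √(16) = 4.
  L[1][0] = (-4) / L[0][0] = -1.
Step 2: L[1][1] = √(9) = 3.

L[1][1] = 3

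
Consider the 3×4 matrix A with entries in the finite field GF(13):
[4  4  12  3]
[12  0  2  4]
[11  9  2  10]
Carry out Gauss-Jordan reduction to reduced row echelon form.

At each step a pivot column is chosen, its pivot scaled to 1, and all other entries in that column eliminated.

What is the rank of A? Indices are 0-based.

rank = 3

pivot(0,0)=4: scale R0 → (1, 1, 3, 4)
  clear (1,0): R1 −= (12)R0 → (0, 1, 5, 8)
  clear (2,0): R2 −= (11)R0 → (0, 11, 8, 5)
pivot(1,1)=1: scale R1 → (0, 1, 5, 8)
  clear (0,1): R0 −= (1)R1 → (1, 0, 11, 9)
  clear (2,1): R2 −= (11)R1 → (0, 0, 5, 8)
pivot(2,2)=5: scale R2 → (0, 0, 1, 12)
  clear (0,2): R0 −= (11)R2 → (1, 0, 0, 7)
  clear (1,2): R1 −= (5)R2 → (0, 1, 0, 0)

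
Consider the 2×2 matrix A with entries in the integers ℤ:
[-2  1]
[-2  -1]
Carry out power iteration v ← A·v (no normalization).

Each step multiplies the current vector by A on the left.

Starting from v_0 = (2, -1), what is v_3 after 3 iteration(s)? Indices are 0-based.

v_3 = (-1, -27)

v_0 = (2, -1).
v_1 = A·v_0 = (-5, -3).
v_2 = A·v_1 = (7, 13).
v_3 = A·v_2 = (-1, -27).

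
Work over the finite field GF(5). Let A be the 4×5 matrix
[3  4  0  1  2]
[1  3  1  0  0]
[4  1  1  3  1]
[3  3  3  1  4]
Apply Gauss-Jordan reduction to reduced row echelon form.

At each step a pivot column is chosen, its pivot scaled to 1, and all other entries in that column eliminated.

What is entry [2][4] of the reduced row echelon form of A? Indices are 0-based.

[1] R0 /= 3  ⇒  (1, 3, 0, 2, 4)
     R1 -= 1·R0  ⇒  (0, 0, 1, 3, 1)
     R2 -= 4·R0  ⇒  (0, 4, 1, 0, 0)
     R3 -= 3·R0  ⇒  (0, 4, 3, 0, 2)
[2] R1 <-> R2
[2] R1 /= 4  ⇒  (0, 1, 4, 0, 0)
     R0 -= 3·R1  ⇒  (1, 0, 3, 2, 4)
     R3 -= 4·R1  ⇒  (0, 0, 2, 0, 2)
[3] R2 /= 1  ⇒  (0, 0, 1, 3, 1)
     R0 -= 3·R2  ⇒  (1, 0, 0, 3, 1)
     R1 -= 4·R2  ⇒  (0, 1, 0, 3, 1)
     R3 -= 2·R2  ⇒  (0, 0, 0, 4, 0)
[4] R3 /= 4  ⇒  (0, 0, 0, 1, 0)
     R0 -= 3·R3  ⇒  (1, 0, 0, 0, 1)
     R1 -= 3·R3  ⇒  (0, 1, 0, 0, 1)
     R2 -= 3·R3  ⇒  (0, 0, 1, 0, 1)

M[2][4] = 1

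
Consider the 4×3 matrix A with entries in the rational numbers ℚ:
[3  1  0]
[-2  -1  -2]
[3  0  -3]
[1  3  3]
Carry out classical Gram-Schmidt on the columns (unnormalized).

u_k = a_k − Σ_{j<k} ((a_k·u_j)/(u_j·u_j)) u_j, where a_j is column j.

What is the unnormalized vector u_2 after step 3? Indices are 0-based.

Step 1: u_0 = a_0 = (3, -2, 3, 1).
Step 2: u_1 = a_1 − (8/23)·u_0 = (-1/23, -7/23, -24/23, 61/23).
Step 3: u_2 = a_2 − (-2/23)·u_0 − (269/189)·u_1 = (61/189, -47/27, -79/63, -130/189).

u_2 = (61/189, -47/27, -79/63, -130/189)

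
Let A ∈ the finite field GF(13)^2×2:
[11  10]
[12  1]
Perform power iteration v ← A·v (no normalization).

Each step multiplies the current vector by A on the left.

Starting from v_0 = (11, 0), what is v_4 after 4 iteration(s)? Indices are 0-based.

v_0 = (11, 0).
v_1 = A·v_0 = (4, 2).
v_2 = A·v_1 = (12, 11).
v_3 = A·v_2 = (8, 12).
v_4 = A·v_3 = (0, 4).

v_4 = (0, 4)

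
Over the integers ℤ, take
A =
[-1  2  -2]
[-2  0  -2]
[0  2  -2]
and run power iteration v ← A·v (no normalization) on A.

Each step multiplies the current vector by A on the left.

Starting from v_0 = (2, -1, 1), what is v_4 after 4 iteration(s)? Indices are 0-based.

v_4 = (-134, -188, -88)

v_0 = (2, -1, 1).
v_1 = A·v_0 = (-6, -6, -4).
v_2 = A·v_1 = (2, 20, -4).
v_3 = A·v_2 = (46, 4, 48).
v_4 = A·v_3 = (-134, -188, -88).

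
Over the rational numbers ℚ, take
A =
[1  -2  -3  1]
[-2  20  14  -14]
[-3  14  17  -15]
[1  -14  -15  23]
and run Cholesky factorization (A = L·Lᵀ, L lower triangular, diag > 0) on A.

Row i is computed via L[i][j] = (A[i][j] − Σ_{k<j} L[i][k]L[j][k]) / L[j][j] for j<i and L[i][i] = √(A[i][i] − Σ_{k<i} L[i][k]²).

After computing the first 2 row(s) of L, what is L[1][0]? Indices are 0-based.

Step 1: L[0][0] = √(1) = 1.
  L[1][0] = (-2) / L[0][0] = -2.
Step 2: L[1][1] = √(16) = 4.

L[1][0] = -2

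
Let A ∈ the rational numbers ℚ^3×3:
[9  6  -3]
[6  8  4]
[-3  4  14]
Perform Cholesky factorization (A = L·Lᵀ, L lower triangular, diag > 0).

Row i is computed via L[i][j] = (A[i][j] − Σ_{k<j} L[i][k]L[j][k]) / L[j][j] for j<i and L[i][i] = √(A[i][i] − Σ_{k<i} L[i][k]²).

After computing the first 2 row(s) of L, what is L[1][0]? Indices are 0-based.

L[1][0] = 2

Step 1: L[0][0] = √(9) = 3.
  L[1][0] = (6) / L[0][0] = 2.
Step 2: L[1][1] = √(4) = 2.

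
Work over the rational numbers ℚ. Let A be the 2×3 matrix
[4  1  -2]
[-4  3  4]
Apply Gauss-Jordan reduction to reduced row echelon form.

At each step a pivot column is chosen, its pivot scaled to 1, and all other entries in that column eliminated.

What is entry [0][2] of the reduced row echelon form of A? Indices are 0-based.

step 1: normalize row 0 (÷4) = (1, 1/4, -1/2)
  row 1: subtract -4×row0 = (0, 4, 2)
step 2: normalize row 1 (÷4) = (0, 1, 1/2)
  row 0: subtract 1/4×row1 = (1, 0, -5/8)

M[0][2] = -5/8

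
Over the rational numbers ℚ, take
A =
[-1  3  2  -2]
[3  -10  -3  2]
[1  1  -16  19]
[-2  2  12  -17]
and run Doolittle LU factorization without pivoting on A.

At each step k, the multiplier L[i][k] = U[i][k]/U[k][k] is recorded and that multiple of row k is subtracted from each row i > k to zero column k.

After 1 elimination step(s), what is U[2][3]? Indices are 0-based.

k=0: U[0][0]=-1
  eliminate (1,0): mult=-3, new row 1: (0, -1, 3, -4); set L[1][0]=-3
  eliminate (2,0): mult=-1, new row 2: (0, 4, -14, 17); set L[2][0]=-1
  eliminate (3,0): mult=2, new row 3: (0, -4, 8, -13); set L[3][0]=2

U[2][3] = 17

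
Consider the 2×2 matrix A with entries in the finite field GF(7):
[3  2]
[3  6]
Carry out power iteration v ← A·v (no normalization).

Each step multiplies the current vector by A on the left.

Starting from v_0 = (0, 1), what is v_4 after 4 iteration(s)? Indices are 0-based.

v_0 = (0, 1).
v_1 = A·v_0 = (2, 6).
v_2 = A·v_1 = (4, 0).
v_3 = A·v_2 = (5, 5).
v_4 = A·v_3 = (4, 3).

v_4 = (4, 3)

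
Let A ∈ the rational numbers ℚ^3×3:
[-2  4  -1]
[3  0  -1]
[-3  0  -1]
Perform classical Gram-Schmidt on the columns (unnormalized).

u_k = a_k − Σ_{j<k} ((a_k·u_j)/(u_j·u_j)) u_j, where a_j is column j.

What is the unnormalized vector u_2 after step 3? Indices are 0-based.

Step 1: u_0 = a_0 = (-2, 3, -3).
Step 2: u_1 = a_1 − (-4/11)·u_0 = (36/11, 12/11, -12/11).
Step 3: u_2 = a_2 − (1/11)·u_0 − (-1/4)·u_1 = (0, -1, -1).

u_2 = (0, -1, -1)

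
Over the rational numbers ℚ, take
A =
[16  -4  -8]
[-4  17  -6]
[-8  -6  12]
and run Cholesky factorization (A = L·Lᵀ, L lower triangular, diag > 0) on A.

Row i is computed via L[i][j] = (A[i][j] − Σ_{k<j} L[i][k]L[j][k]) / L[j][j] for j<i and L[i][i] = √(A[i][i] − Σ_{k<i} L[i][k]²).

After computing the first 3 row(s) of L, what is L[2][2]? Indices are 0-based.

Step 1: L[0][0] = √(16) = 4.
  L[1][0] = (-4) / L[0][0] = -1.
Step 2: L[1][1] = √(16) = 4.
  L[2][0] = (-8) / L[0][0] = -2.
  L[2][1] = (-8) / L[1][1] = -2.
Step 3: L[2][2] = √(4) = 2.

L[2][2] = 2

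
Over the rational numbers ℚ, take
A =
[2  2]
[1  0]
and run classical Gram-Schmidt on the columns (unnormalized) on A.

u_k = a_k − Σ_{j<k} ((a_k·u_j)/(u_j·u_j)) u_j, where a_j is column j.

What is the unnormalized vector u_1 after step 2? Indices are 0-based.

Step 1: u_0 = a_0 = (2, 1).
Step 2: u_1 = a_1 − (4/5)·u_0 = (2/5, -4/5).

u_1 = (2/5, -4/5)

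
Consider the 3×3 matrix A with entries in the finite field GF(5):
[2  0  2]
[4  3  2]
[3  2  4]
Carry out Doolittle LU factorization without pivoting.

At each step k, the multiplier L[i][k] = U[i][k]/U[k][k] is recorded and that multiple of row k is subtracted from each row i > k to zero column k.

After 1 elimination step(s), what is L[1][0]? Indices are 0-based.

[col 0] pivot 2
  R1 -= 2*R0 → (0, 3, 3)  (L[1][0] := 2)
  R2 -= 4*R0 → (0, 2, 1)  (L[2][0] := 4)

L[1][0] = 2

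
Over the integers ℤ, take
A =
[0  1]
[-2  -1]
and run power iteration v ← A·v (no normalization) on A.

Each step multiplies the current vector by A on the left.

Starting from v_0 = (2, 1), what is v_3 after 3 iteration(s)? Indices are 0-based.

v_0 = (2, 1).
v_1 = A·v_0 = (1, -5).
v_2 = A·v_1 = (-5, 3).
v_3 = A·v_2 = (3, 7).

v_3 = (3, 7)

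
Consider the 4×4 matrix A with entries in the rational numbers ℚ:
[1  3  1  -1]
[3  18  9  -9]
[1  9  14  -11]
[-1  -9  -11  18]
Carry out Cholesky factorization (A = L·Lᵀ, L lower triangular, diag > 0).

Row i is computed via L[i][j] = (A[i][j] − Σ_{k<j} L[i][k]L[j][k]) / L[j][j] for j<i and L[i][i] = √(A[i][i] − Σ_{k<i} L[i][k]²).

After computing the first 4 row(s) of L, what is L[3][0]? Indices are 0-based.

L[3][0] = -1

Step 1: L[0][0] = √(1) = 1.
  L[1][0] = (3) / L[0][0] = 3.
Step 2: L[1][1] = √(9) = 3.
  L[2][0] = (1) / L[0][0] = 1.
  L[2][1] = (6) / L[1][1] = 2.
Step 3: L[2][2] = √(9) = 3.
  L[3][0] = (-1) / L[0][0] = -1.
  L[3][1] = (-6) / L[1][1] = -2.
  L[3][2] = (-6) / L[2][2] = -2.
Step 4: L[3][3] = √(9) = 3.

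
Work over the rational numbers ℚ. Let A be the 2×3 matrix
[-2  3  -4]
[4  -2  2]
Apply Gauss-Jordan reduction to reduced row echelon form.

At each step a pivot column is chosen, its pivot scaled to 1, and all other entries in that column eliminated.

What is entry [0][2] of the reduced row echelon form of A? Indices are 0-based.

pivot(0,0)=-2: scale R0 → (1, -3/2, 2)
  clear (1,0): R1 −= (4)R0 → (0, 4, -6)
pivot(1,1)=4: scale R1 → (0, 1, -3/2)
  clear (0,1): R0 −= (-3/2)R1 → (1, 0, -1/4)

M[0][2] = -1/4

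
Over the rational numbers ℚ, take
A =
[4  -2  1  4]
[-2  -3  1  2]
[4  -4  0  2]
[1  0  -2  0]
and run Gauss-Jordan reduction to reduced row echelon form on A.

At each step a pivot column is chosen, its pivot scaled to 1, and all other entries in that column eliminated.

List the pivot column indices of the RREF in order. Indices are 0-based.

pivot(0,0)=4: scale R0 → (1, -1/2, 1/4, 1)
  clear (1,0): R1 −= (-2)R0 → (0, -4, 3/2, 4)
  clear (2,0): R2 −= (4)R0 → (0, -2, -1, -2)
  clear (3,0): R3 −= (1)R0 → (0, 1/2, -9/4, -1)
pivot(1,1)=-4: scale R1 → (0, 1, -3/8, -1)
  clear (0,1): R0 −= (-1/2)R1 → (1, 0, 1/16, 1/2)
  clear (2,1): R2 −= (-2)R1 → (0, 0, -7/4, -4)
  clear (3,1): R3 −= (1/2)R1 → (0, 0, -33/16, -1/2)
pivot(2,2)=-7/4: scale R2 → (0, 0, 1, 16/7)
  clear (0,2): R0 −= (1/16)R2 → (1, 0, 0, 5/14)
  clear (1,2): R1 −= (-3/8)R2 → (0, 1, 0, -1/7)
  clear (3,2): R3 −= (-33/16)R2 → (0, 0, 0, 59/14)
pivot(3,3)=59/14: scale R3 → (0, 0, 0, 1)
  clear (0,3): R0 −= (5/14)R3 → (1, 0, 0, 0)
  clear (1,3): R1 −= (-1/7)R3 → (0, 1, 0, 0)
  clear (2,3): R2 −= (16/7)R3 → (0, 0, 1, 0)

pivot columns: 0, 1, 2, 3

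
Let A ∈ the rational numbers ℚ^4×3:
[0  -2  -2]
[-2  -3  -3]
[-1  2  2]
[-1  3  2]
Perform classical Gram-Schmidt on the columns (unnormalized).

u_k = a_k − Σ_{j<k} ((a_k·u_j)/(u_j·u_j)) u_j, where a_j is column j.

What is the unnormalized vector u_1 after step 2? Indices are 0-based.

Step 1: u_0 = a_0 = (0, -2, -1, -1).
Step 2: u_1 = a_1 − (1/6)·u_0 = (-2, -8/3, 13/6, 19/6).

u_1 = (-2, -8/3, 13/6, 19/6)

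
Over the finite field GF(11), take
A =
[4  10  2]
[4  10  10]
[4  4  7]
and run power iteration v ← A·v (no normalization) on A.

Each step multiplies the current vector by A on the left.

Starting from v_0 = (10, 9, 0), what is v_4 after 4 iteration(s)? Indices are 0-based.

v_0 = (10, 9, 0).
v_1 = A·v_0 = (9, 9, 10).
v_2 = A·v_1 = (3, 6, 10).
v_3 = A·v_2 = (4, 7, 7).
v_4 = A·v_3 = (1, 2, 5).

v_4 = (1, 2, 5)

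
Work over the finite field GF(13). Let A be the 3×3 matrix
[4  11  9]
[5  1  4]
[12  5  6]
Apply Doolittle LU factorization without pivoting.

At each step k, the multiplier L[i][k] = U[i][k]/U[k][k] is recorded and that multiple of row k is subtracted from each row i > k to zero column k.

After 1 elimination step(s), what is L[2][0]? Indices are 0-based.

[col 0] pivot 4
  R1 -= 11*R0 → (0, 10, 9)  (L[1][0] := 11)
  R2 -= 3*R0 → (0, 11, 5)  (L[2][0] := 3)

L[2][0] = 3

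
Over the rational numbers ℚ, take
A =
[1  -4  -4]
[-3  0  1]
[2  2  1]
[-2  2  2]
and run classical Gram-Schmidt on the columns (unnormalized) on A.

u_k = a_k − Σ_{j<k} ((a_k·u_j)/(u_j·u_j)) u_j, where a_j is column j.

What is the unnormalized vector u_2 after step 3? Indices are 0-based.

u_2 = (-3/13, 1/13, -3/26, -9/26)

Step 1: u_0 = a_0 = (1, -3, 2, -2).
Step 2: u_1 = a_1 − (-2/9)·u_0 = (-34/9, -2/3, 22/9, 14/9).
Step 3: u_2 = a_2 − (-1/2)·u_0 − (45/52)·u_1 = (-3/13, 1/13, -3/26, -9/26).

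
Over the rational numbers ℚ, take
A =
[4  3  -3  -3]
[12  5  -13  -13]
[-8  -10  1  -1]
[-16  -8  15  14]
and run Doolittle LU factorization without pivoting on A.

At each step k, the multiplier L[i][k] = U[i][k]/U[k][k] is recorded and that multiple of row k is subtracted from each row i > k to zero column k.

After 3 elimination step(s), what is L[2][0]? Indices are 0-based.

L[2][0] = -2

Step 1: pivot at (0,0) is 4.
  row1 ← row1 − (3)·row0  ⇒  L[1][0]=3, U row1=(0, -4, -4, -4)
  row2 ← row2 − (-2)·row0  ⇒  L[2][0]=-2, U row2=(0, -4, -5, -7)
  row3 ← row3 − (-4)·row0  ⇒  L[3][0]=-4, U row3=(0, 4, 3, 2)
Step 2: pivot at (1,1) is -4.
  row2 ← row2 − (1)·row1  ⇒  L[2][1]=1, U row2=(0, 0, -1, -3)
  row3 ← row3 − (-1)·row1  ⇒  L[3][1]=-1, U row3=(0, 0, -1, -2)
Step 3: pivot at (2,2) is -1.
  row3 ← row3 − (1)·row2  ⇒  L[3][2]=1, U row3=(0, 0, 0, 1)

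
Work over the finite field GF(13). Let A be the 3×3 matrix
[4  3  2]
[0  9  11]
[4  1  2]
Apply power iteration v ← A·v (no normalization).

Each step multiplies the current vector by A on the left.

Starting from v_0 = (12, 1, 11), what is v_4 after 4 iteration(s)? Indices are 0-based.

v_4 = (9, 7, 11)

v_0 = (12, 1, 11).
v_1 = A·v_0 = (8, 0, 6).
v_2 = A·v_1 = (5, 1, 5).
v_3 = A·v_2 = (7, 12, 5).
v_4 = A·v_3 = (9, 7, 11).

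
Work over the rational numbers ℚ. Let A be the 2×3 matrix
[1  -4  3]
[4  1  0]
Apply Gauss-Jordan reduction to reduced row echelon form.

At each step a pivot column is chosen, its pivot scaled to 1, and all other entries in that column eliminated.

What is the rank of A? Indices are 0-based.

pivot(0,0)=1: scale R0 → (1, -4, 3)
  clear (1,0): R1 −= (4)R0 → (0, 17, -12)
pivot(1,1)=17: scale R1 → (0, 1, -12/17)
  clear (0,1): R0 −= (-4)R1 → (1, 0, 3/17)

rank = 2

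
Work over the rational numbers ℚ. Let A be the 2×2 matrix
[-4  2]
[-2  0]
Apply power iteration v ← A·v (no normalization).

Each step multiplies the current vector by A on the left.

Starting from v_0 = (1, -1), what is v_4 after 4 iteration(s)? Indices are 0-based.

v_4 = (144, 112)

v_0 = (1, -1).
v_1 = A·v_0 = (-6, -2).
v_2 = A·v_1 = (20, 12).
v_3 = A·v_2 = (-56, -40).
v_4 = A·v_3 = (144, 112).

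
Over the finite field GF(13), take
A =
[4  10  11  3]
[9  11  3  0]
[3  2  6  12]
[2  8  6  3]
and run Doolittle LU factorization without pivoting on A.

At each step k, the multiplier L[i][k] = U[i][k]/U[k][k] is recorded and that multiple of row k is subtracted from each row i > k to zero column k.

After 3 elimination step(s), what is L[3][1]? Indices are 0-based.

[col 0] pivot 4
  R1 -= 12*R0 → (0, 8, 1, 3)  (L[1][0] := 12)
  R2 -= 4*R0 → (0, 1, 1, 0)  (L[2][0] := 4)
  R3 -= 7*R0 → (0, 3, 7, 8)  (L[3][0] := 7)
[col 1] pivot 8
  R2 -= 5*R1 → (0, 0, 9, 11)  (L[2][1] := 5)
  R3 -= 2*R1 → (0, 0, 5, 2)  (L[3][1] := 2)
[col 2] pivot 9
  R3 -= 2*R2 → (0, 0, 0, 6)  (L[3][2] := 2)

L[3][1] = 2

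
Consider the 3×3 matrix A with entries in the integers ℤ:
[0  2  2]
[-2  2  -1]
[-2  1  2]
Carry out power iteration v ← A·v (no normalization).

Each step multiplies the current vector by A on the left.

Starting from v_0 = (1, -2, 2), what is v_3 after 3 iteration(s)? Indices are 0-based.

v_0 = (1, -2, 2).
v_1 = A·v_0 = (0, -8, 0).
v_2 = A·v_1 = (-16, -16, -8).
v_3 = A·v_2 = (-48, 8, 0).

v_3 = (-48, 8, 0)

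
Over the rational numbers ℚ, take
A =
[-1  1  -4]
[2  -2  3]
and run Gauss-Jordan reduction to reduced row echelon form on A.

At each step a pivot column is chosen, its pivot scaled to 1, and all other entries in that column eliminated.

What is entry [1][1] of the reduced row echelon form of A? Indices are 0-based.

pivot(0,0)=-1: scale R0 → (1, -1, 4)
  clear (1,0): R1 −= (2)R0 → (0, 0, -5)
col 1: no nonzero at/below row 1; advance.
pivot(1,2)=-5: scale R1 → (0, 0, 1)
  clear (0,2): R0 −= (4)R1 → (1, -1, 0)

M[1][1] = 0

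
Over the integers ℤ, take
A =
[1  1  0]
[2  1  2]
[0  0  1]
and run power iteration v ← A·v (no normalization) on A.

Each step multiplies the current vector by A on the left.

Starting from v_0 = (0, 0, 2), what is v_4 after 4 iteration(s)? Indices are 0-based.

v_4 = (32, 48, 2)

v_0 = (0, 0, 2).
v_1 = A·v_0 = (0, 4, 2).
v_2 = A·v_1 = (4, 8, 2).
v_3 = A·v_2 = (12, 20, 2).
v_4 = A·v_3 = (32, 48, 2).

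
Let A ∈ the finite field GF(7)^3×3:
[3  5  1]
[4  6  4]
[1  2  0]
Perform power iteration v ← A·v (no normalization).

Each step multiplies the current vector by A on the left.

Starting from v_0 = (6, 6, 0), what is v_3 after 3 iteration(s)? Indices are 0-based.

v_3 = (5, 6, 2)

v_0 = (6, 6, 0).
v_1 = A·v_0 = (6, 4, 4).
v_2 = A·v_1 = (0, 1, 0).
v_3 = A·v_2 = (5, 6, 2).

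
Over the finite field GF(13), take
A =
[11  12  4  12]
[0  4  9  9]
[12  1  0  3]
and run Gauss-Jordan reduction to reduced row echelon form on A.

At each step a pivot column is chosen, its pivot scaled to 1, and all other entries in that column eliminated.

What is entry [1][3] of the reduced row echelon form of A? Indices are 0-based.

M[1][3] = 2

[1] R0 /= 11  ⇒  (1, 7, 11, 7)
     R2 -= 12·R0  ⇒  (0, 8, 11, 10)
[2] R1 /= 4  ⇒  (0, 1, 12, 12)
     R0 -= 7·R1  ⇒  (1, 0, 5, 1)
     R2 -= 8·R1  ⇒  (0, 0, 6, 5)
[3] R2 /= 6  ⇒  (0, 0, 1, 3)
     R0 -= 5·R2  ⇒  (1, 0, 0, 12)
     R1 -= 12·R2  ⇒  (0, 1, 0, 2)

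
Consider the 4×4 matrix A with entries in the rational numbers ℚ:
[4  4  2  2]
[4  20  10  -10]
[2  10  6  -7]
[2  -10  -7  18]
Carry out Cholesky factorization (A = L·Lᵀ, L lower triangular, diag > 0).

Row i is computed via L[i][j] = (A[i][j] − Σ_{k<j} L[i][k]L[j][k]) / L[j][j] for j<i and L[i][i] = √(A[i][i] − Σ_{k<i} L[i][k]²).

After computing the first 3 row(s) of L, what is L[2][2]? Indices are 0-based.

Step 1: L[0][0] = √(4) = 2.
  L[1][0] = (4) / L[0][0] = 2.
Step 2: L[1][1] = √(16) = 4.
  L[2][0] = (2) / L[0][0] = 1.
  L[2][1] = (8) / L[1][1] = 2.
Step 3: L[2][2] = √(1) = 1.

L[2][2] = 1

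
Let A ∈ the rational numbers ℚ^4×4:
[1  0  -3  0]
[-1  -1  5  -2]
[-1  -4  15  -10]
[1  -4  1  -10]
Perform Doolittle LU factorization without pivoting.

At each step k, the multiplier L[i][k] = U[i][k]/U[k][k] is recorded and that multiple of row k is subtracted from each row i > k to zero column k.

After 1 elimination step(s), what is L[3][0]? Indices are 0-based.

[col 0] pivot 1
  R1 -= -1*R0 → (0, -1, 2, -2)  (L[1][0] := -1)
  R2 -= -1*R0 → (0, -4, 12, -10)  (L[2][0] := -1)
  R3 -= 1*R0 → (0, -4, 4, -10)  (L[3][0] := 1)

L[3][0] = 1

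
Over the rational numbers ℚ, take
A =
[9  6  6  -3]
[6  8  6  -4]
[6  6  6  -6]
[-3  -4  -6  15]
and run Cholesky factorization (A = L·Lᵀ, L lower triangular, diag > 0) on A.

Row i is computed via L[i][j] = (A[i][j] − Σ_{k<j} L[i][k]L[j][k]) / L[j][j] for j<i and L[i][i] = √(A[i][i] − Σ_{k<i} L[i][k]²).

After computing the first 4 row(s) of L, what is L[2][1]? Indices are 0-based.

L[2][1] = 1

Step 1: L[0][0] = √(9) = 3.
  L[1][0] = (6) / L[0][0] = 2.
Step 2: L[1][1] = √(4) = 2.
  L[2][0] = (6) / L[0][0] = 2.
  L[2][1] = (2) / L[1][1] = 1.
Step 3: L[2][2] = √(1) = 1.
  L[3][0] = (-3) / L[0][0] = -1.
  L[3][1] = (-2) / L[1][1] = -1.
  L[3][2] = (-3) / L[2][2] = -3.
Step 4: L[3][3] = √(4) = 2.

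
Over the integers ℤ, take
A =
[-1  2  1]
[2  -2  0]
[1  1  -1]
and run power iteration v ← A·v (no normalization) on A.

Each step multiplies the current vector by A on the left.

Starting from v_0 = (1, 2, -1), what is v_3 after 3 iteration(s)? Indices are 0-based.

v_3 = (14, -20, 10)

v_0 = (1, 2, -1).
v_1 = A·v_0 = (2, -2, 4).
v_2 = A·v_1 = (-2, 8, -4).
v_3 = A·v_2 = (14, -20, 10).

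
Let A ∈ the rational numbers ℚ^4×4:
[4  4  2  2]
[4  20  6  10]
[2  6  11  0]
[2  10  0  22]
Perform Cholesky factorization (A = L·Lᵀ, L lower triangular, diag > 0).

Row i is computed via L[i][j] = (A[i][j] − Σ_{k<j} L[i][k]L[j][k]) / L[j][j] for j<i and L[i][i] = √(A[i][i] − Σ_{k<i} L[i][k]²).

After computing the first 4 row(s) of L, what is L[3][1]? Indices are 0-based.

L[3][1] = 2

Step 1: L[0][0] = √(4) = 2.
  L[1][0] = (4) / L[0][0] = 2.
Step 2: L[1][1] = √(16) = 4.
  L[2][0] = (2) / L[0][0] = 1.
  L[2][1] = (4) / L[1][1] = 1.
Step 3: L[2][2] = √(9) = 3.
  L[3][0] = (2) / L[0][0] = 1.
  L[3][1] = (8) / L[1][1] = 2.
  L[3][2] = (-3) / L[2][2] = -1.
Step 4: L[3][3] = √(16) = 4.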